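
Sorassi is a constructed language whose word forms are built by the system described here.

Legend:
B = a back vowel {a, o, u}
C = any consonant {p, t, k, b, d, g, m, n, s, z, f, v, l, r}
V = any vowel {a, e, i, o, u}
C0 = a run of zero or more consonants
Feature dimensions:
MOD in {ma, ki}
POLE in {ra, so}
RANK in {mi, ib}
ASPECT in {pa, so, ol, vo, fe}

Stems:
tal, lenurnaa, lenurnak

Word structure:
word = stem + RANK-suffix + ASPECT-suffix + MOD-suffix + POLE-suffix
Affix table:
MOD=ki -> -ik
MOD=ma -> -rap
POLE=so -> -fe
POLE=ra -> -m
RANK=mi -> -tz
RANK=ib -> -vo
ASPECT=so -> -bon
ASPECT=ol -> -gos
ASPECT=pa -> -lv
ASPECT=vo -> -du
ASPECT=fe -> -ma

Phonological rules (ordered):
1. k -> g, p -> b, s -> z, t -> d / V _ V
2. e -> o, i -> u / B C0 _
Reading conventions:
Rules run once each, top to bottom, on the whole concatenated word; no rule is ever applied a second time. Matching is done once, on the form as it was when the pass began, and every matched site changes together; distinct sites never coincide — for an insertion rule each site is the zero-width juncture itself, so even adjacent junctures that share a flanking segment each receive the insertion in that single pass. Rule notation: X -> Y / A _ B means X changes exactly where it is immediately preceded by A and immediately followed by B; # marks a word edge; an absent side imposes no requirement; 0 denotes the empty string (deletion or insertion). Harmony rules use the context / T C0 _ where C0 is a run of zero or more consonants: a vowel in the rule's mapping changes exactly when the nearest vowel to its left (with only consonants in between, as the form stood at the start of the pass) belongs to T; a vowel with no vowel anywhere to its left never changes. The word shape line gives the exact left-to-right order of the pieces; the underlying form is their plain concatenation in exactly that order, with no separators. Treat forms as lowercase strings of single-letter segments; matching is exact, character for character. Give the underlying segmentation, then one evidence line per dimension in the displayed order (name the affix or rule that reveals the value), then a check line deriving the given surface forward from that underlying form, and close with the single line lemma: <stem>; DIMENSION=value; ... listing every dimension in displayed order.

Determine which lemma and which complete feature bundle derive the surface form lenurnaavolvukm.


underlying: lenurnaa-vo-lv-ik-m
MOD=ki - signalled by the affix -ik
POLE=ra - signalled by the affix -m
RANK=ib - signalled by the affix -vo
ASPECT=pa - signalled by the affix -lv
check: lenurnaavolvikm -> lenurnaavolvikm -> lenurnaavolvukm
lemma: lenurnaa; MOD=ki; POLE=ra; RANK=ib; ASPECT=pa


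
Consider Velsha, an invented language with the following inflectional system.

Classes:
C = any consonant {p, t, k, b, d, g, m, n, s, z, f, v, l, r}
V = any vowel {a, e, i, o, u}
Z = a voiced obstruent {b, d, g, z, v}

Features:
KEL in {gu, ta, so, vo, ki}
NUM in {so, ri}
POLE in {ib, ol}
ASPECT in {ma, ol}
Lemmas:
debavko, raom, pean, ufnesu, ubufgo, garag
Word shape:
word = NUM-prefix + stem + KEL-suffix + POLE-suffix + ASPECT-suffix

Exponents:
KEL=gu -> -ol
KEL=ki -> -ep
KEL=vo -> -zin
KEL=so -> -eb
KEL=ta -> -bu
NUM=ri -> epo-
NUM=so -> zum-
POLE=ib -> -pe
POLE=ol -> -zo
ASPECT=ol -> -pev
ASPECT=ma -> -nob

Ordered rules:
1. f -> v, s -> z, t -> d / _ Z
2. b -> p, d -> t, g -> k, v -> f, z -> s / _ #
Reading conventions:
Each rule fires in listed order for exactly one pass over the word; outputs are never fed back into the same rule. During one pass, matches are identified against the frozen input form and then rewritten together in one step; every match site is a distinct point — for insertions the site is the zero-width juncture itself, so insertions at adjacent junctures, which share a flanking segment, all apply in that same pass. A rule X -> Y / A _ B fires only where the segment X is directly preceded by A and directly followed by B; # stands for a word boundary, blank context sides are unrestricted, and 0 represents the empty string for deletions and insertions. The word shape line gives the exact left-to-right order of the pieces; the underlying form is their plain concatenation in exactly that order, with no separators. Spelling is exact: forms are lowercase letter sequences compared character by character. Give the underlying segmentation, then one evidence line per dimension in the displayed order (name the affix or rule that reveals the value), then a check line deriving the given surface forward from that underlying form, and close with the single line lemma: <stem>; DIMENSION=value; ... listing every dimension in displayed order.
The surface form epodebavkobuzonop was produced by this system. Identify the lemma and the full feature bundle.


underlying: epo-debavko-bu-zo-nob
KEL=ta - signalled by the affix -bu
NUM=ri - signalled by the affix epo-
POLE=ol - signalled by the affix -zo
ASPECT=ma - signalled by the affix -nob
check: epodebavkobuzonob -> epodebavkobuzonob -> epodebavkobuzonop
lemma: debavko; KEL=ta; NUM=ri; POLE=ol; ASPECT=ma


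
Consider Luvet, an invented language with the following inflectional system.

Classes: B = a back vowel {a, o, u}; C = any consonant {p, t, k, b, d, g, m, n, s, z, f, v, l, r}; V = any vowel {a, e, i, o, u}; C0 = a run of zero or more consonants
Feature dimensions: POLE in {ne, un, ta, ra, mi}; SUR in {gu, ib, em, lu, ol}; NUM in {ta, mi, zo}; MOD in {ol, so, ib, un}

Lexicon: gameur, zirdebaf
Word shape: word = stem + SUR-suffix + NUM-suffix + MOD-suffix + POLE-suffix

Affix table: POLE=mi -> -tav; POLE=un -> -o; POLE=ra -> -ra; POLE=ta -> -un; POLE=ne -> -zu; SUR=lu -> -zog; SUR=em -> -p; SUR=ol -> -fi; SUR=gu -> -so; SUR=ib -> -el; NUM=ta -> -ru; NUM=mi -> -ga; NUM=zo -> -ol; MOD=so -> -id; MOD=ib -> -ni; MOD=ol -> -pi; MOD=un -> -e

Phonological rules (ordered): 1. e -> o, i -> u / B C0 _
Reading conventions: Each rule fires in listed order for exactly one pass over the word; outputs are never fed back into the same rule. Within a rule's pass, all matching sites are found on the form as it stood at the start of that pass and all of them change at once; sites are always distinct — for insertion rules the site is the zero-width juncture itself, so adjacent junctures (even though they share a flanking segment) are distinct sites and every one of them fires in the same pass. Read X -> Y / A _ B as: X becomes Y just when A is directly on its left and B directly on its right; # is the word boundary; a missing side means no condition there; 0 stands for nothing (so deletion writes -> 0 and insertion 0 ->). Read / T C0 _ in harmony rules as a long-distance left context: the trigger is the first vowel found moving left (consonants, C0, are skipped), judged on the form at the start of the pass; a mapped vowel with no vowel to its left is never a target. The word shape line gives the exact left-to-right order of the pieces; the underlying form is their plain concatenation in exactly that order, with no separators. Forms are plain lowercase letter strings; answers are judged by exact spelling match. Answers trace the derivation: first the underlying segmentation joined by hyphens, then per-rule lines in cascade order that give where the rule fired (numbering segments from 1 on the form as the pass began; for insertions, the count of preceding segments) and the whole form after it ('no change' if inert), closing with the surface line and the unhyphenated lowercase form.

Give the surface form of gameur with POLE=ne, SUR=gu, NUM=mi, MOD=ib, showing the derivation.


underlying: gameur-so-ga-ni-zu
1. e -> o, i -> u / B C0 _: fires at position(s) 4, 12: gamoursoganuzu
surface: gamoursoganuzu


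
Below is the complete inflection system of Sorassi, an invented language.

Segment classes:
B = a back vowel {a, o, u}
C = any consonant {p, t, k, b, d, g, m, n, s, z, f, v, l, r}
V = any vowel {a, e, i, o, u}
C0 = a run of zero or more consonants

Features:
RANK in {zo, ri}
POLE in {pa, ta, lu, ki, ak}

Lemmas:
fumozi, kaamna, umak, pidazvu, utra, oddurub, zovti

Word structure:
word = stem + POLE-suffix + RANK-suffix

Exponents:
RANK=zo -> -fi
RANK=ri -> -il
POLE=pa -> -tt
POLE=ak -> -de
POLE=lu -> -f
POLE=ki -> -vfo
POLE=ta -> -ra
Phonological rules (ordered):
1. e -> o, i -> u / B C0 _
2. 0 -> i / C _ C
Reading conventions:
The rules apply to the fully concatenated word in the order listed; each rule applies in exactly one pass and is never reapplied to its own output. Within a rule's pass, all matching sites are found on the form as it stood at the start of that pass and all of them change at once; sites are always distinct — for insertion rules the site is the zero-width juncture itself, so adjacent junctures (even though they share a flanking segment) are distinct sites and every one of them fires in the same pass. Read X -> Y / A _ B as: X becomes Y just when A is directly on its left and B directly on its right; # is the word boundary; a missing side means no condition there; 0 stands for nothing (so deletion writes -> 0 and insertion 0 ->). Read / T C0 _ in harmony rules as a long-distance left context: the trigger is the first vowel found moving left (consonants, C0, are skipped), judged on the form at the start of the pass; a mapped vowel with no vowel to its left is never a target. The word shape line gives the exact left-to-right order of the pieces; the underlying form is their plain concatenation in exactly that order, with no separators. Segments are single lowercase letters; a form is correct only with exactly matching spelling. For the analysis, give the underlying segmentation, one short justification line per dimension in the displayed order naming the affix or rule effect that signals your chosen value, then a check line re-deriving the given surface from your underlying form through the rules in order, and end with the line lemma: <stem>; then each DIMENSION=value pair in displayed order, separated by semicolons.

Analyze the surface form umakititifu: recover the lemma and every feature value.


underlying: umak-tt-fi
RANK=zo - signalled by the affix -fi
POLE=pa - signalled by the affix -tt
check: umakttfi -> umakttfu -> umakititifu
lemma: umak; RANK=zo; POLE=pa


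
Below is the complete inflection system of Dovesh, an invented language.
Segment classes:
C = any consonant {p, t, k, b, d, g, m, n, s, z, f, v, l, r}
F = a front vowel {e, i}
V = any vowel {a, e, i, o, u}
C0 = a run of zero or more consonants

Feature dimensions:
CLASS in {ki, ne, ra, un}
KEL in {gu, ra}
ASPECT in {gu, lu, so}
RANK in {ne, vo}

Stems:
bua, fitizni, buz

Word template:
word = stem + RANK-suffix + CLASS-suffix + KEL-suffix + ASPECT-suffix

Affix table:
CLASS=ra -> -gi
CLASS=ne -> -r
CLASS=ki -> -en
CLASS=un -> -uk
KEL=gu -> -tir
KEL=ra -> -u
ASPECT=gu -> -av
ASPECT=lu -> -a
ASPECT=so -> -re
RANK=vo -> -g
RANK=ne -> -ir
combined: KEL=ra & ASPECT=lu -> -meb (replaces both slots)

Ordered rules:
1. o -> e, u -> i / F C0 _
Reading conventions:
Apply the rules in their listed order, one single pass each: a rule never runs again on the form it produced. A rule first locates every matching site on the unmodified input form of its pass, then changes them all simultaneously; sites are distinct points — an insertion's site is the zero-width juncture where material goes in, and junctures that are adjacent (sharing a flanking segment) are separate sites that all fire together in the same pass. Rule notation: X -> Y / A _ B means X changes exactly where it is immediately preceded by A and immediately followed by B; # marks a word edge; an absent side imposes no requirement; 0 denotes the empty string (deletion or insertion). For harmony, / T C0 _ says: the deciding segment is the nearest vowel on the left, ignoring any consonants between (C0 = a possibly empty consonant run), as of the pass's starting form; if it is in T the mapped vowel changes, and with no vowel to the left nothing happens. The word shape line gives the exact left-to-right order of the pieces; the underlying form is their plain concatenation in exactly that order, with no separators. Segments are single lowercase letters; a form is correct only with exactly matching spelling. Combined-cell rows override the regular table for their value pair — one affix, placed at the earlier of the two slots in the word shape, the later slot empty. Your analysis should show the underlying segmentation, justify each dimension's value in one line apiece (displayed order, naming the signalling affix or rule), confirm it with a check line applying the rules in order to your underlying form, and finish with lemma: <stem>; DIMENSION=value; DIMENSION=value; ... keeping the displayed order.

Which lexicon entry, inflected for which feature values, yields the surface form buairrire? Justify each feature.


underlying: bua-ir-r-u-re
CLASS=ne - signalled by the affix -r
KEL=ra - signalled by the affix -u
ASPECT=so - signalled by the affix -re
RANK=ne - signalled by the affix -ir
check: buairrure -> buairrire
lemma: bua; CLASS=ne; KEL=ra; ASPECT=so; RANK=ne


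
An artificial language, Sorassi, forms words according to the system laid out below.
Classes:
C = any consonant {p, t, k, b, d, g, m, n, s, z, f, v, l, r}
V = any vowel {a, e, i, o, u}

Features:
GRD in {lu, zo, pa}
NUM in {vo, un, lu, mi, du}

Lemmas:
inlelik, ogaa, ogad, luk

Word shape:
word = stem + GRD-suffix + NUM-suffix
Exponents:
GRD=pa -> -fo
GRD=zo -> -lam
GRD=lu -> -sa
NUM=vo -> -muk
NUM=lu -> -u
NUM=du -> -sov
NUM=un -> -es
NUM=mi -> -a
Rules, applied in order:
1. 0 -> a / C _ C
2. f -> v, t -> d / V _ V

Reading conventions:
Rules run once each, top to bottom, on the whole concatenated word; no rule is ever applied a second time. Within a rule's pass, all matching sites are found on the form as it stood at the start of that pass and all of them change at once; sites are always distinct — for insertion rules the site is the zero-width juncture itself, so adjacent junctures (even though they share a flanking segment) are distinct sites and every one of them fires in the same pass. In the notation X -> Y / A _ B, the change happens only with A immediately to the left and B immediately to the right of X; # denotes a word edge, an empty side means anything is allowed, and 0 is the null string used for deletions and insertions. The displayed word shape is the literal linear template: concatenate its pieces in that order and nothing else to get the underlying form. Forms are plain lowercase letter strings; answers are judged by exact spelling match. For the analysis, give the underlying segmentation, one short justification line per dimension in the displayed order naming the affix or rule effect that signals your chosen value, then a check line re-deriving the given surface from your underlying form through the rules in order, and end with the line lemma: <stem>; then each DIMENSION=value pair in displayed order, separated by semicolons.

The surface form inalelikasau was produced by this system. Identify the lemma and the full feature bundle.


underlying: inlelik-sa-u
GRD=lu - signalled by the affix -sa
NUM=lu - signalled by the affix -u
check: inleliksau -> inalelikasau -> inalelikasau
lemma: inlelik; GRD=lu; NUM=lu


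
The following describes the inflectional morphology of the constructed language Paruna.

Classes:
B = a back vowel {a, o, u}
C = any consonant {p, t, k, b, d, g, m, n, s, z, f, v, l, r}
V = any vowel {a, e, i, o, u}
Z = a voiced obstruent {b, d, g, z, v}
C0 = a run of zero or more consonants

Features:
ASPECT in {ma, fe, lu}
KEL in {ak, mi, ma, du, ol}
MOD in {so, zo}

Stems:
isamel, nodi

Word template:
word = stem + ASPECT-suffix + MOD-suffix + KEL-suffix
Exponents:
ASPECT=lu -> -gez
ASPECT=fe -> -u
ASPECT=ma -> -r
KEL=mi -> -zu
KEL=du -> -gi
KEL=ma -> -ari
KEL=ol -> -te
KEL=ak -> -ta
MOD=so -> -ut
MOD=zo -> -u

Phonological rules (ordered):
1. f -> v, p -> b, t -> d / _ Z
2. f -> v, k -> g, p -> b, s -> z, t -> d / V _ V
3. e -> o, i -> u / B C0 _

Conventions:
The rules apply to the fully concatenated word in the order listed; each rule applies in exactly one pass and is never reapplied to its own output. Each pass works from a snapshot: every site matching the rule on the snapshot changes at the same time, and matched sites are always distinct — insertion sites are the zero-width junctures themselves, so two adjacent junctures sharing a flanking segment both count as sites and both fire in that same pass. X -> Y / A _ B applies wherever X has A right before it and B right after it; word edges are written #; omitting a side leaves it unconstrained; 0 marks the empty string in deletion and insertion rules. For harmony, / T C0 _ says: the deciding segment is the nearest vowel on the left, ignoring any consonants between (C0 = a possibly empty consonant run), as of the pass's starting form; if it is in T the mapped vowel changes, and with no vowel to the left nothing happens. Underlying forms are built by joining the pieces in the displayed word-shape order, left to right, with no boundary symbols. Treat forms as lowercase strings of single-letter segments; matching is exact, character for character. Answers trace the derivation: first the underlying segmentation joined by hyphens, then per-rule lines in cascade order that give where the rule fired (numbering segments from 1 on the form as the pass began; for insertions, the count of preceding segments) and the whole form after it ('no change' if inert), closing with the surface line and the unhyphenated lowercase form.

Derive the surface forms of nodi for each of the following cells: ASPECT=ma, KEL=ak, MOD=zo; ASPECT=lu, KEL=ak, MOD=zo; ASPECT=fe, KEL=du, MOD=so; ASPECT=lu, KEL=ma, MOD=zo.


cell ASPECT=ma, KEL=ak, MOD=zo:
underlying: nodi-r-u-ta
1. f -> v, p -> b, t -> d / _ Z: no change
2. f -> v, k -> g, p -> b, s -> z, t -> d / V _ V: fires at position(s) 7: nodiruda
3. e -> o, i -> u / B C0 _: fires at position(s) 4: noduruda
surface: noduruda

cell ASPECT=lu, KEL=ak, MOD=zo:
underlying: nodi-gez-u-ta
1. f -> v, p -> b, t -> d / _ Z: no change
2. f -> v, k -> g, p -> b, s -> z, t -> d / V _ V: fires at position(s) 9: nodigezuda
3. e -> o, i -> u / B C0 _: fires at position(s) 4: nodugezuda
surface: nodugezuda

cell ASPECT=fe, KEL=du, MOD=so:
underlying: nodi-u-ut-gi
1. f -> v, p -> b, t -> d / _ Z: fires at position(s) 7: nodiuudgi
2. f -> v, k -> g, p -> b, s -> z, t -> d / V _ V: no change
3. e -> o, i -> u / B C0 _: fires at position(s) 4, 9: noduuudgu
surface: noduuudgu

cell ASPECT=lu, KEL=ma, MOD=zo:
underlying: nodi-gez-u-ari
1. f -> v, p -> b, t -> d / _ Z: no change
2. f -> v, k -> g, p -> b, s -> z, t -> d / V _ V: no change
3. e -> o, i -> u / B C0 _: fires at position(s) 4, 11: nodugezuaru
surface: nodugezuaru


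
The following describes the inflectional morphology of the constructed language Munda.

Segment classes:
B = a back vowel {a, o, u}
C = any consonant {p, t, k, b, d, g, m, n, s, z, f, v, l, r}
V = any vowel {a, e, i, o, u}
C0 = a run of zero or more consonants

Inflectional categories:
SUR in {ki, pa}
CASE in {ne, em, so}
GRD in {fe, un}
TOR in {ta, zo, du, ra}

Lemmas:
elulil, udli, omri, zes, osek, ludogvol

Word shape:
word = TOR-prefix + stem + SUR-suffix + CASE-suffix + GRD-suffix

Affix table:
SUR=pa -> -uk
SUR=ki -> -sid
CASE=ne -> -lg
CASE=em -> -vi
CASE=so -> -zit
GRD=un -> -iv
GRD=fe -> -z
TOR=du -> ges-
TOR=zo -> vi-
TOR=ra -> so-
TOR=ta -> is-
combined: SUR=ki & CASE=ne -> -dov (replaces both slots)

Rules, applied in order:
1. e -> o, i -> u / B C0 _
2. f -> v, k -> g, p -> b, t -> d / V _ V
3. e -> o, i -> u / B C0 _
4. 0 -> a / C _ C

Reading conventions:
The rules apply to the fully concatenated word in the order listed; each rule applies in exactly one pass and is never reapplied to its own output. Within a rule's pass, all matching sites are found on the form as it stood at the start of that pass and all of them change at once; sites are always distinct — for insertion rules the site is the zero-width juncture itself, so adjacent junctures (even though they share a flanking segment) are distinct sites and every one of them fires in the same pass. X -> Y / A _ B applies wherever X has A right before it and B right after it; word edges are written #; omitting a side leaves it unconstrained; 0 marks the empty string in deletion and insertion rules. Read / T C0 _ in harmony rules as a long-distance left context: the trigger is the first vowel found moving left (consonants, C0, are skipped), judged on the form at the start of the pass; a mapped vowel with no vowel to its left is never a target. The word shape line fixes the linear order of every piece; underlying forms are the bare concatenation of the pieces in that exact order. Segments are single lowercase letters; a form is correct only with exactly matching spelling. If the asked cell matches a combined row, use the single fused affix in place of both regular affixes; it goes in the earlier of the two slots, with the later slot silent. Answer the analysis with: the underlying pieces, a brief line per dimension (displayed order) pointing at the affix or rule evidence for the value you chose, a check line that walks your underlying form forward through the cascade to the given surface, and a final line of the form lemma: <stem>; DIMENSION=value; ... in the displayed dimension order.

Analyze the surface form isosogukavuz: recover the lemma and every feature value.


underlying: is-osek-uk-vi-z
SUR=pa - signalled by the affix -uk
CASE=em - signalled by the affix -vi
GRD=fe - signalled by the affix -z
TOR=ta - signalled by the affix is-
check: isosekukviz -> isosokukvuz -> isosogukvuz -> isosogukvuz -> isosogukavuz
lemma: osek; SUR=pa; CASE=em; GRD=fe; TOR=ta


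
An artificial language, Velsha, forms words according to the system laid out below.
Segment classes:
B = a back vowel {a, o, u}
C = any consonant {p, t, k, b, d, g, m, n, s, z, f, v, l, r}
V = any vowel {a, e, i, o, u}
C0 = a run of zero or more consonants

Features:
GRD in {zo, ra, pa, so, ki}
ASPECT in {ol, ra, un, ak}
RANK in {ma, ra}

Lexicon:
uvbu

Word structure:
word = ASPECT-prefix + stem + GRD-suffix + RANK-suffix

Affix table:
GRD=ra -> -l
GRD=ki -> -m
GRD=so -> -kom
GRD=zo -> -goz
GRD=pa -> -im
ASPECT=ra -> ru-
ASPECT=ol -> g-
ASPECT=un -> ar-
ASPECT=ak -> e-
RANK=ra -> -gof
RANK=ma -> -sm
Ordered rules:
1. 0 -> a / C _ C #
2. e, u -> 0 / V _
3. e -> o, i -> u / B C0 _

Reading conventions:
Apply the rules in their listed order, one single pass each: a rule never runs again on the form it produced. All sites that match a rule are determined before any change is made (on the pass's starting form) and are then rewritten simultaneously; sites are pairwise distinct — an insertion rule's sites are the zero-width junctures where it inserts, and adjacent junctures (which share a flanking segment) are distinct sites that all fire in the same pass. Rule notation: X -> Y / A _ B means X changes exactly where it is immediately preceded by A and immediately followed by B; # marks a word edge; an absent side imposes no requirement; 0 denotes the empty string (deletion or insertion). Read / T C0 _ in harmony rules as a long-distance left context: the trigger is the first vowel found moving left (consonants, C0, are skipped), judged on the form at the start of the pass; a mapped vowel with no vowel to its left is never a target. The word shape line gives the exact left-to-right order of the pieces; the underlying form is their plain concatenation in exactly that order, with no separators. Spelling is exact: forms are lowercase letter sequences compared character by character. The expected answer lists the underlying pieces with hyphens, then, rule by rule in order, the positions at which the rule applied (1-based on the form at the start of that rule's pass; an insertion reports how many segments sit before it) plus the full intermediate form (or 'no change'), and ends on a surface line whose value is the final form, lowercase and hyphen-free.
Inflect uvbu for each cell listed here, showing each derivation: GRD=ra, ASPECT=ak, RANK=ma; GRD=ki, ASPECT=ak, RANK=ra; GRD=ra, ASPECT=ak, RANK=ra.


cell GRD=ra, ASPECT=ak, RANK=ma:
underlying: e-uvbu-l-sm
1. 0 -> a / C _ C #: inserts after position(s) 7: euvbulsam
2. e, u -> 0 / V _: fires at position(s) 2: evbulsam
3. e -> o, i -> u / B C0 _: no change
surface: evbulsam

cell GRD=ki, ASPECT=ak, RANK=ra:
underlying: e-uvbu-m-gof
1. 0 -> a / C _ C #: no change
2. e, u -> 0 / V _: fires at position(s) 2: evbumgof
3. e -> o, i -> u / B C0 _: no change
surface: evbumgof

cell GRD=ra, ASPECT=ak, RANK=ra:
underlying: e-uvbu-l-gof
1. 0 -> a / C _ C #: no change
2. e, u -> 0 / V _: fires at position(s) 2: evbulgof
3. e -> o, i -> u / B C0 _: no change
surface: evbulgof


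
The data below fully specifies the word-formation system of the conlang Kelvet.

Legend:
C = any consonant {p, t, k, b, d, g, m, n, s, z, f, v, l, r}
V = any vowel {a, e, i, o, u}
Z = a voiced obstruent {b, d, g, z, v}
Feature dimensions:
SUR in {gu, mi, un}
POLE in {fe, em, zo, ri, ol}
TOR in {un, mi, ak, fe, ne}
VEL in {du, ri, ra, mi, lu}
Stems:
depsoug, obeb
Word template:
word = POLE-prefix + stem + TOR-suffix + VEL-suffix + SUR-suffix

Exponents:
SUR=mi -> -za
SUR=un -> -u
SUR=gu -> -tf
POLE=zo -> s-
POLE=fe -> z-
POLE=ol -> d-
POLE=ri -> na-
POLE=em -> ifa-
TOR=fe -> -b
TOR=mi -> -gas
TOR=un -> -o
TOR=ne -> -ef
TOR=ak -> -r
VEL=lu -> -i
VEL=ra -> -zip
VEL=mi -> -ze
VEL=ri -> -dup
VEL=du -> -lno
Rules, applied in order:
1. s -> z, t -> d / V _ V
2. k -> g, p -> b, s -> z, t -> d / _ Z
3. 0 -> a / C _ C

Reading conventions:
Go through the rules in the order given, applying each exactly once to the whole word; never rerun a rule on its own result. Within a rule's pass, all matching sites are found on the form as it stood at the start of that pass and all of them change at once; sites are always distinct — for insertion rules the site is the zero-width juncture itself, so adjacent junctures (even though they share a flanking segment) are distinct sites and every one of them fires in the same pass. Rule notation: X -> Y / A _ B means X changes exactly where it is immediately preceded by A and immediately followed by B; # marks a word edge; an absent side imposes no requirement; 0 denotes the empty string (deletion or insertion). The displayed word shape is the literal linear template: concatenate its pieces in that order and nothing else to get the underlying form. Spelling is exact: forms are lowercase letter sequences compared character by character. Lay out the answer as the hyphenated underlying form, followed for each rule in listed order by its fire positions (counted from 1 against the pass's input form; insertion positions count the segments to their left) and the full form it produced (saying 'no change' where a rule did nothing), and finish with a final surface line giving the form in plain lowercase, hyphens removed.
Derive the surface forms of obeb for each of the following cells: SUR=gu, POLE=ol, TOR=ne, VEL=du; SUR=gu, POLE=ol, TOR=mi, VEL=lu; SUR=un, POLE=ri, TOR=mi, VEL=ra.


cell SUR=gu, POLE=ol, TOR=ne, VEL=du:
underlying: d-obeb-ef-lno-tf
1. s -> z, t -> d / V _ V: no change
2. k -> g, p -> b, s -> z, t -> d / _ Z: no change
3. 0 -> a / C _ C: inserts after position(s) 7, 8, 11: dobebefalanotaf
surface: dobebefalanotaf

cell SUR=gu, POLE=ol, TOR=mi, VEL=lu:
underlying: d-obeb-gas-i-tf
1. s -> z, t -> d / V _ V: fires at position(s) 8: dobebgazitf
2. k -> g, p -> b, s -> z, t -> d / _ Z: no change
3. 0 -> a / C _ C: inserts after position(s) 5, 10: dobebagazitaf
surface: dobebagazitaf

cell SUR=un, POLE=ri, TOR=mi, VEL=ra:
underlying: na-obeb-gas-zip-u
1. s -> z, t -> d / V _ V: no change
2. k -> g, p -> b, s -> z, t -> d / _ Z: fires at position(s) 9: naobebgazzipu
3. 0 -> a / C _ C: inserts after position(s) 6, 9: naobebagazazipu
surface: naobebagazazipu


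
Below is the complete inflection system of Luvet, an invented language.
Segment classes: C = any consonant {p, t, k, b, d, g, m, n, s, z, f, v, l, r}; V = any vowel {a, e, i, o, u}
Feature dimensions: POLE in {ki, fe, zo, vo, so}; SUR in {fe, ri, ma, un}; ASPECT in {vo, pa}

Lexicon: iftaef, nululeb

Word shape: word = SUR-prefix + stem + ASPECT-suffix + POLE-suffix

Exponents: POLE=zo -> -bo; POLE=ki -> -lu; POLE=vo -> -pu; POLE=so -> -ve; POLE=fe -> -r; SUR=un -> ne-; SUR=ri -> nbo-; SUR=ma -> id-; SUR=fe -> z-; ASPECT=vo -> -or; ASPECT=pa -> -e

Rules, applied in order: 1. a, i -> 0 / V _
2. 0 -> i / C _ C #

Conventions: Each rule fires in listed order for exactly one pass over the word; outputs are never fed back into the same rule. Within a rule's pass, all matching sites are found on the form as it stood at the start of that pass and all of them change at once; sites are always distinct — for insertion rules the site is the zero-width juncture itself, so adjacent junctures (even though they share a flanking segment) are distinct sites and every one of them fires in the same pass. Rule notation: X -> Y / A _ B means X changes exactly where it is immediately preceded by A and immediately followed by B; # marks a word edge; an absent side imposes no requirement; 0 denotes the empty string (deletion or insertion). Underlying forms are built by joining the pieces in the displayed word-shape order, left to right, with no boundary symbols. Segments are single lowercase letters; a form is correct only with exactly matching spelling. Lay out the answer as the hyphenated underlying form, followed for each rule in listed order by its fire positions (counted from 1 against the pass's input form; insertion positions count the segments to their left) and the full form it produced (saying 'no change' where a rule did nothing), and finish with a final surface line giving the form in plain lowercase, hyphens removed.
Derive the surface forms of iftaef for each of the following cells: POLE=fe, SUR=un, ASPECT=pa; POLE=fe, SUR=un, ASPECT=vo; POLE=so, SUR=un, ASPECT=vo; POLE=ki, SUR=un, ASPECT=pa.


cell POLE=fe, SUR=un, ASPECT=pa:
underlying: ne-iftaef-e-r
1. a, i -> 0 / V _: fires at position(s) 3: neftaefer
2. 0 -> i / C _ C #: no change
surface: neftaefer

cell POLE=fe, SUR=un, ASPECT=vo:
underlying: ne-iftaef-or-r
1. a, i -> 0 / V _: fires at position(s) 3: neftaeforr
2. 0 -> i / C _ C #: inserts after position(s) 9: neftaeforir
surface: neftaeforir

cell POLE=so, SUR=un, ASPECT=vo:
underlying: ne-iftaef-or-ve
1. a, i -> 0 / V _: fires at position(s) 3: neftaeforve
2. 0 -> i / C _ C #: no change
surface: neftaeforve

cell POLE=ki, SUR=un, ASPECT=pa:
underlying: ne-iftaef-e-lu
1. a, i -> 0 / V _: fires at position(s) 3: neftaefelu
2. 0 -> i / C _ C #: no change
surface: neftaefelu


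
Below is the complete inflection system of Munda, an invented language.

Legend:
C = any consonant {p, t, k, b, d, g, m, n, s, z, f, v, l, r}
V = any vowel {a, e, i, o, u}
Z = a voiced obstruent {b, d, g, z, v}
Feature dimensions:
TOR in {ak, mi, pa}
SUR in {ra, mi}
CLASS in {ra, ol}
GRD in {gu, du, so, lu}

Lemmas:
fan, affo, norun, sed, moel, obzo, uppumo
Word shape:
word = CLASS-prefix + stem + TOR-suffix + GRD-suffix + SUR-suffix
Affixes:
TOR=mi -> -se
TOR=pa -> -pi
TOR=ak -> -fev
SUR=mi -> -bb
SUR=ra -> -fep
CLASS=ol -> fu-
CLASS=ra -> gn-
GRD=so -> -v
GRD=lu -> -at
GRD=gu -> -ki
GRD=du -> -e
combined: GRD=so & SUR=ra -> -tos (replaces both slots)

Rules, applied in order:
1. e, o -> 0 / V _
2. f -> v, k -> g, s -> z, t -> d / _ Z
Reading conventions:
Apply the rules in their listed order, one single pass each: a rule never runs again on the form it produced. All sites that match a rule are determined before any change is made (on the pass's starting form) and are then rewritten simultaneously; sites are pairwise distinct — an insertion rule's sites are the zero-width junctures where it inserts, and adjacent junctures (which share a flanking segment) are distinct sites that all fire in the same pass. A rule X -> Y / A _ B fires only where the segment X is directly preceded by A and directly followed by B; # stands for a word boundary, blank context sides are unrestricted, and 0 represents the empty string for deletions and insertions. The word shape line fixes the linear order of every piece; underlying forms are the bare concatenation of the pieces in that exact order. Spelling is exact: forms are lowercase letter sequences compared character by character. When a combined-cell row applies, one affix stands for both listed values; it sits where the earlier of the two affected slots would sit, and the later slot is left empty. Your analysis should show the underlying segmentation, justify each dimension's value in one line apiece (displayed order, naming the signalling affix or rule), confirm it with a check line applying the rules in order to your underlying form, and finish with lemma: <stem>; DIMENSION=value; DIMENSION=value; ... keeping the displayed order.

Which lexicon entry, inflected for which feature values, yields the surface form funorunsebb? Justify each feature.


underlying: fu-norun-se-e-bb
TOR=mi - signalled by the affix -se
SUR=mi - signalled by the affix -bb
CLASS=ol - signalled by the affix fu-
GRD=du - signalled by the affix -e
check: funorunseebb -> funorunsebb -> funorunsebb
lemma: norun; TOR=mi; SUR=mi; CLASS=ol; GRD=du


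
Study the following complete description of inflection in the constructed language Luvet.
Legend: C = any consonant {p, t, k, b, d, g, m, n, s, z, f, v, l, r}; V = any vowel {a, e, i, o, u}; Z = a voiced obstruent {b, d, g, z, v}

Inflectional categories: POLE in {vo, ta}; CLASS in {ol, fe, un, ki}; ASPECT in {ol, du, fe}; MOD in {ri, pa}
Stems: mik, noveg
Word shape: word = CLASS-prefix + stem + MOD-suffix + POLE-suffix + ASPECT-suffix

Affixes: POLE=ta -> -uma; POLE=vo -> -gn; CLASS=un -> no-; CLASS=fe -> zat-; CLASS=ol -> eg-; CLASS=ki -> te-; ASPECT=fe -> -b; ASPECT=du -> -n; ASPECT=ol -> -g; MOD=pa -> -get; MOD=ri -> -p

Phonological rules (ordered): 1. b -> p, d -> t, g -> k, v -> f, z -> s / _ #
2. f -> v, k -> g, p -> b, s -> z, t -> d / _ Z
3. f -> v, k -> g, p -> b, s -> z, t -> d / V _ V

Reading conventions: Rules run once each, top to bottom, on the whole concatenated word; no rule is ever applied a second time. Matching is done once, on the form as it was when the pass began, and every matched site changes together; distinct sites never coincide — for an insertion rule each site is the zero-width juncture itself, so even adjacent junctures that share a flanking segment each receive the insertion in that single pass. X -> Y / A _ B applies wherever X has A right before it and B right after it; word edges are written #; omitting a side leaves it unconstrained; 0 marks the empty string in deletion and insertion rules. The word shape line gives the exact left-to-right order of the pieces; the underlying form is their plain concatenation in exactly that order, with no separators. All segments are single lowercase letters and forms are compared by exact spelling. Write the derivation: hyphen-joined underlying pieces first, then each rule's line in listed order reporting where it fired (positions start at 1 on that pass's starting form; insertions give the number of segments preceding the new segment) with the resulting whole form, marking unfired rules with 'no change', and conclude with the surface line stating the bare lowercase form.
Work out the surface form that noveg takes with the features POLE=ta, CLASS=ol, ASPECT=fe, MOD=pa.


underlying: eg-noveg-get-uma-b
1. b -> p, d -> t, g -> k, v -> f, z -> s / _ #: fires at position(s) 14: egnoveggetumap
2. f -> v, k -> g, p -> b, s -> z, t -> d / _ Z: no change
3. f -> v, k -> g, p -> b, s -> z, t -> d / V _ V: fires at position(s) 10: egnoveggedumap
surface: egnoveggedumap


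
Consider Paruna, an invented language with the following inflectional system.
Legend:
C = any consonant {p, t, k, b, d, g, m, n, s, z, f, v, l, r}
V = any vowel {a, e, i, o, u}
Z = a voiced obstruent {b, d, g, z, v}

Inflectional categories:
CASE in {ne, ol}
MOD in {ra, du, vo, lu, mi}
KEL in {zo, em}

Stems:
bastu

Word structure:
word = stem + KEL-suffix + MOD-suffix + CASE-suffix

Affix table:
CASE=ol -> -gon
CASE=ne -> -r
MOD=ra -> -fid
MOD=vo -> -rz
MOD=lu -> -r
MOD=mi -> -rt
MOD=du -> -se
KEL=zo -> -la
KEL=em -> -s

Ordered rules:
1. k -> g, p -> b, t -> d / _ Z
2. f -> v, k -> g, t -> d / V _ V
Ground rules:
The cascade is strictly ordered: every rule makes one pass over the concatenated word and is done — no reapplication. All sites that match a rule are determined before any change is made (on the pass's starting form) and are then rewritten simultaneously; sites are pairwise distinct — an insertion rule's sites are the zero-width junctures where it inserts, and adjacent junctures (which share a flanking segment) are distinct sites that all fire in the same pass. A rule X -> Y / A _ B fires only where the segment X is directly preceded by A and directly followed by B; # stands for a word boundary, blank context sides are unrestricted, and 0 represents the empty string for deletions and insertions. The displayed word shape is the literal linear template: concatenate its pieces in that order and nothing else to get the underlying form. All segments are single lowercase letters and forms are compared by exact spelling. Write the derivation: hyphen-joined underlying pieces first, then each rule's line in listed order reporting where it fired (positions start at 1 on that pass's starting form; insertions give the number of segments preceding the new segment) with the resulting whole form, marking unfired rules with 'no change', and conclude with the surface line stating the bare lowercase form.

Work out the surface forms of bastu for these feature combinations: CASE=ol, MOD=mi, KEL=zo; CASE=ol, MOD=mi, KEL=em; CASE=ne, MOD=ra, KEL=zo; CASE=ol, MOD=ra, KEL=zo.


cell CASE=ol, MOD=mi, KEL=zo:
underlying: bastu-la-rt-gon
1. k -> g, p -> b, t -> d / _ Z: fires at position(s) 9: bastulardgon
2. f -> v, k -> g, t -> d / V _ V: no change
surface: bastulardgon

cell CASE=ol, MOD=mi, KEL=em:
underlying: bastu-s-rt-gon
1. k -> g, p -> b, t -> d / _ Z: fires at position(s) 8: bastusrdgon
2. f -> v, k -> g, t -> d / V _ V: no change
surface: bastusrdgon

cell CASE=ne, MOD=ra, KEL=zo:
underlying: bastu-la-fid-r
1. k -> g, p -> b, t -> d / _ Z: no change
2. f -> v, k -> g, t -> d / V _ V: fires at position(s) 8: bastulavidr
surface: bastulavidr

cell CASE=ol, MOD=ra, KEL=zo:
underlying: bastu-la-fid-gon
1. k -> g, p -> b, t -> d / _ Z: no change
2. f -> v, k -> g, t -> d / V _ V: fires at position(s) 8: bastulavidgon
surface: bastulavidgon


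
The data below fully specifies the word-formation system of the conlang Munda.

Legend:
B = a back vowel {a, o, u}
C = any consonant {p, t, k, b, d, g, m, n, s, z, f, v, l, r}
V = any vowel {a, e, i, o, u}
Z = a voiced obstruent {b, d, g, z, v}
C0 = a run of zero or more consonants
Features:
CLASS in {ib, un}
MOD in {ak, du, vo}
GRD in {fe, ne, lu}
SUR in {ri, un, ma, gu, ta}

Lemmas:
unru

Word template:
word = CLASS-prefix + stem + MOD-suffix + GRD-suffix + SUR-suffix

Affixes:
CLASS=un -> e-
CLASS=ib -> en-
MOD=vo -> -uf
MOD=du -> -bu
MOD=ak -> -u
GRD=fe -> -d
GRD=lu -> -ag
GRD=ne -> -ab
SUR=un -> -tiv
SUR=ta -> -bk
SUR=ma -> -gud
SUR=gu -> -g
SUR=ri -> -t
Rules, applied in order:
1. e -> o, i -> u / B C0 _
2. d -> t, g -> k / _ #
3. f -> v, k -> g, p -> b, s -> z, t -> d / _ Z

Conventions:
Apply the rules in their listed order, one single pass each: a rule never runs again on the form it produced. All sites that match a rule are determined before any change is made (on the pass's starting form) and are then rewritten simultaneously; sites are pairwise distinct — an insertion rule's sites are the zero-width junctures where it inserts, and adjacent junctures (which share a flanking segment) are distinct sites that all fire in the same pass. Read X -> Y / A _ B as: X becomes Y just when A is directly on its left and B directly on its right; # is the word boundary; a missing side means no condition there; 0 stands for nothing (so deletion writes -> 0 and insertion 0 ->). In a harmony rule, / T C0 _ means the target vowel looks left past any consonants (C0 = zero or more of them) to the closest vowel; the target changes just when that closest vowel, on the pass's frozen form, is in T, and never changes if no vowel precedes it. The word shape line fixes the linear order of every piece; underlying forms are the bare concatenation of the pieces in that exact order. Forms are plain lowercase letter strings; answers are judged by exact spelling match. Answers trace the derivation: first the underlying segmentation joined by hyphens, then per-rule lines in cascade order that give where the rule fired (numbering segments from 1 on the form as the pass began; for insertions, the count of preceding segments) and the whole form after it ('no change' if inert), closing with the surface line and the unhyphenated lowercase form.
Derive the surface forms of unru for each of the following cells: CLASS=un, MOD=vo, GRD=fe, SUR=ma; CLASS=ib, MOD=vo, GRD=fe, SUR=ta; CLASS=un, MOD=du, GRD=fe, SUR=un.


cell CLASS=un, MOD=vo, GRD=fe, SUR=ma:
underlying: e-unru-uf-d-gud
1. e -> o, i -> u / B C0 _: no change
2. d -> t, g -> k / _ #: fires at position(s) 11: eunruufdgut
3. f -> v, k -> g, p -> b, s -> z, t -> d / _ Z: fires at position(s) 7: eunruuvdgut
surface: eunruuvdgut

cell CLASS=ib, MOD=vo, GRD=fe, SUR=ta:
underlying: en-unru-uf-d-bk
1. e -> o, i -> u / B C0 _: no change
2. d -> t, g -> k / _ #: no change
3. f -> v, k -> g, p -> b, s -> z, t -> d / _ Z: fires at position(s) 8: enunruuvdbk
surface: enunruuvdbk

cell CLASS=un, MOD=du, GRD=fe, SUR=un:
underlying: e-unru-bu-d-tiv
1. e -> o, i -> u / B C0 _: fires at position(s) 10: eunrubudtuv
2. d -> t, g -> k / _ #: no change
3. f -> v, k -> g, p -> b, s -> z, t -> d / _ Z: no change
surface: eunrubudtuv
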